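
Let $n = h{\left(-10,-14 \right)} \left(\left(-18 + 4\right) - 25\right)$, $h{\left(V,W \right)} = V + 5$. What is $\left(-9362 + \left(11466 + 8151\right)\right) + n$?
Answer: $10450$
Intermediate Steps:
$h{\left(V,W \right)} = 5 + V$
$n = 195$ ($n = \left(5 - 10\right) \left(\left(-18 + 4\right) - 25\right) = - 5 \left(-14 - 25\right) = \left(-5\right) \left(-39\right) = 195$)
$\left(-9362 + \left(11466 + 8151\right)\right) + n = \left(-9362 + \left(11466 + 8151\right)\right) + 195 = \left(-9362 + 19617\right) + 195 = 10255 + 195 = 10450$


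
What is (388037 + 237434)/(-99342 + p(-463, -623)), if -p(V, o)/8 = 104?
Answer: -625471/100174 ≈ -6.2438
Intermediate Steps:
p(V, o) = -832 (p(V, o) = -8*104 = -832)
(388037 + 237434)/(-99342 + p(-463, -623)) = (388037 + 237434)/(-99342 - 832) = 625471/(-100174) = 625471*(-1/100174) = -625471/100174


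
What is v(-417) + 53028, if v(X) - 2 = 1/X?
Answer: 22113509/417 ≈ 53030.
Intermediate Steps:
v(X) = 2 + 1/X
v(-417) + 53028 = (2 + 1/(-417)) + 53028 = (2 - 1/417) + 53028 = 833/417 + 53028 = 22113509/417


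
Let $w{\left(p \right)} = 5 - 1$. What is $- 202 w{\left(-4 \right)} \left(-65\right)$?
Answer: $52520$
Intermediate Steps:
$w{\left(p \right)} = 4$
$- 202 w{\left(-4 \right)} \left(-65\right) = \left(-202\right) 4 \left(-65\right) = \left(-808\right) \left(-65\right) = 52520$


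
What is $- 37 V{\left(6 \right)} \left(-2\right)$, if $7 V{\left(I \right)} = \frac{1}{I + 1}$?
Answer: $\frac{74}{49} \approx 1.5102$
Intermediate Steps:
$V{\left(I \right)} = \frac{1}{7 \left(1 + I\right)}$ ($V{\left(I \right)} = \frac{1}{7 \left(I + 1\right)} = \frac{1}{7 \left(1 + I\right)}$)
$- 37 V{\left(6 \right)} \left(-2\right) = - 37 \frac{1}{7 \left(1 + 6\right)} \left(-2\right) = - 37 \frac{1}{7 \cdot 7} \left(-2\right) = - 37 \cdot \frac{1}{7} \cdot \frac{1}{7} \left(-2\right) = \left(-37\right) \frac{1}{49} \left(-2\right) = \left(- \frac{37}{49}\right) \left(-2\right) = \frac{74}{49}$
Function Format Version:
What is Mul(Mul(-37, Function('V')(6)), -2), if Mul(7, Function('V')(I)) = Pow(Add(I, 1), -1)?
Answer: Rational(74, 49) ≈ 1.5102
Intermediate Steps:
Function('V')(I) = Mul(Rational(1, 7), Pow(Add(1, I), -1)) (Function('V')(I) = Mul(Rational(1, 7), Pow(Add(I, 1), -1)) = Mul(Rational(1, 7), Pow(Add(1, I), -1)))
Mul(Mul(-37, Function('V')(6)), -2) = Mul(Mul(-37, Mul(Rational(1, 7), Pow(Add(1, 6), -1))), -2) = Mul(Mul(-37, Mul(Rational(1, 7), Pow(7, -1))), -2) = Mul(Mul(-37, Mul(Rational(1, 7), Rational(1, 7))), -2) = Mul(Mul(-37, Rational(1, 49)), -2) = Mul(Rational(-37, 49), -2) = Rational(74, 49)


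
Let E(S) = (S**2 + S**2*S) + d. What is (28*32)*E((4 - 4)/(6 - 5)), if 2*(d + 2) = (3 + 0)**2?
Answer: 2240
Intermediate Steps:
d = 5/2 (d = -2 + (3 + 0)**2/2 = -2 + (1/2)*3**2 = -2 + (1/2)*9 = -2 + 9/2 = 5/2 ≈ 2.5000)
E(S) = 5/2 + S**2 + S**3 (E(S) = (S**2 + S**2*S) + 5/2 = (S**2 + S**3) + 5/2 = 5/2 + S**2 + S**3)
(28*32)*E((4 - 4)/(6 - 5)) = (28*32)*(5/2 + ((4 - 4)/(6 - 5))**2 + ((4 - 4)/(6 - 5))**3) = 896*(5/2 + (0/1)**2 + (0/1)**3) = 896*(5/2 + (0*1)**2 + (0*1)**3) = 896*(5/2 + 0**2 + 0**3) = 896*(5/2 + 0 + 0) = 896*(5/2) = 2240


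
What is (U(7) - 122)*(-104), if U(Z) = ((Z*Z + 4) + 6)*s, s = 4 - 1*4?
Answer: 12688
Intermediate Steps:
s = 0 (s = 4 - 4 = 0)
U(Z) = 0 (U(Z) = ((Z*Z + 4) + 6)*0 = ((Z**2 + 4) + 6)*0 = ((4 + Z**2) + 6)*0 = (10 + Z**2)*0 = 0)
(U(7) - 122)*(-104) = (0 - 122)*(-104) = -122*(-104) = 12688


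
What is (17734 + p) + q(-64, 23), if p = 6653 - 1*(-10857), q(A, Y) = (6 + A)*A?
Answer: 38956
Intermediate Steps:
q(A, Y) = A*(6 + A)
p = 17510 (p = 6653 + 10857 = 17510)
(17734 + p) + q(-64, 23) = (17734 + 17510) - 64*(6 - 64) = 35244 - 64*(-58) = 35244 + 3712 = 38956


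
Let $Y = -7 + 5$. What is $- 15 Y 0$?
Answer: $0$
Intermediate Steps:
$Y = -2$
$- 15 Y 0 = \left(-15\right) \left(-2\right) 0 = 30 \cdot 0 = 0$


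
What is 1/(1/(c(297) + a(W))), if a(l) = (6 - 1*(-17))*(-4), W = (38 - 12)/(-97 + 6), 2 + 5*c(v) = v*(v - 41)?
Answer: 15114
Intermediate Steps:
c(v) = -⅖ + v*(-41 + v)/5 (c(v) = -⅖ + (v*(v - 41))/5 = -⅖ + (v*(-41 + v))/5 = -⅖ + v*(-41 + v)/5)
W = -2/7 (W = 26/(-91) = 26*(-1/91) = -2/7 ≈ -0.28571)
a(l) = -92 (a(l) = (6 + 17)*(-4) = 23*(-4) = -92)
1/(1/(c(297) + a(W))) = 1/(1/((-⅖ - 41/5*297 + (⅕)*297²) - 92)) = 1/(1/((-⅖ - 12177/5 + (⅕)*88209) - 92)) = 1/(1/((-⅖ - 12177/5 + 88209/5) - 92)) = 1/(1/(15206 - 92)) = 1/(1/15114) = 15114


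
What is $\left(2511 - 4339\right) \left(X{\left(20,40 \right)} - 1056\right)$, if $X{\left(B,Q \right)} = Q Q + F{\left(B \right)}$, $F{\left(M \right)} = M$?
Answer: $-1030992$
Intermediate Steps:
$X{\left(B,Q \right)} = B + Q^{2}$ ($X{\left(B,Q \right)} = Q Q + B = Q^{2} + B = B + Q^{2}$)
$\left(2511 - 4339\right) \left(X{\left(20,40 \right)} - 1056\right) = \left(2511 - 4339\right) \left(\left(20 + 40^{2}\right) - 1056\right) = - 1828 \left(\left(20 + 1600\right) - 1056\right) = - 1828 \left(1620 - 1056\right) = \left(-1828\right) 564 = -1030992$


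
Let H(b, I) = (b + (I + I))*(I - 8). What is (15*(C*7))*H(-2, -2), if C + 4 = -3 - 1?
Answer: -50400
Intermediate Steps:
C = -8 (C = -4 + (-3 - 1) = -4 - 4 = -8)
H(b, I) = (-8 + I)*(b + 2*I) (H(b, I) = (b + 2*I)*(-8 + I) = (-8 + I)*(b + 2*I))
(15*(C*7))*H(-2, -2) = (15*(-8*7))*(-16*(-2) - 8*(-2) + 2*(-2)² - 2*(-2)) = (15*(-56))*(32 + 16 + 2*4 + 4) = -840*(32 + 16 + 8 + 4) = -840*60 = -50400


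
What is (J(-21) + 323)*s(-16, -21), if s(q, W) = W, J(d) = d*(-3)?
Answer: -8106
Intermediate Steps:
J(d) = -3*d
(J(-21) + 323)*s(-16, -21) = (-3*(-21) + 323)*(-21) = (63 + 323)*(-21) = 386*(-21) = -8106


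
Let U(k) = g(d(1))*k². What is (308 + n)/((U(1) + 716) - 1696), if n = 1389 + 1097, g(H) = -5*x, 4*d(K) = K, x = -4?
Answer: -1397/480 ≈ -2.9104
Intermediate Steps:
d(K) = K/4
g(H) = 20 (g(H) = -5*(-4) = 20)
n = 2486
U(k) = 20*k²
(308 + n)/((U(1) + 716) - 1696) = (308 + 2486)/((20*1² + 716) - 1696) = 2794/((20*1 + 716) - 1696) = 2794/((20 + 716) - 1696) = 2794/(736 - 1696) = 2794/(-960) = 2794*(-1/960) = -1397/480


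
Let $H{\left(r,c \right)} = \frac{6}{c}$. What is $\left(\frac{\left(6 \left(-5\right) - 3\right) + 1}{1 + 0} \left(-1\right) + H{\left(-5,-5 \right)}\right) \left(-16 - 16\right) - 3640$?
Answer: $- \frac{23128}{5} \approx -4625.6$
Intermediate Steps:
$\left(\frac{\left(6 \left(-5\right) - 3\right) + 1}{1 + 0} \left(-1\right) + H{\left(-5,-5 \right)}\right) \left(-16 - 16\right) - 3640 = \left(\frac{\left(6 \left(-5\right) - 3\right) + 1}{1 + 0} \left(-1\right) + \frac{6}{-5}\right) \left(-16 - 16\right) - 3640 = \left(\frac{\left(-30 - 3\right) + 1}{1} \left(-1\right) + 6 \left(- \frac{1}{5}\right)\right) \left(-32\right) - 3640 = \left(\left(-33 + 1\right) 1 \left(-1\right) - \frac{6}{5}\right) \left(-32\right) - 3640 = \left(\left(-32\right) 1 \left(-1\right) - \frac{6}{5}\right) \left(-32\right) - 3640 = \left(\left(-32\right) \left(-1\right) - \frac{6}{5}\right) \left(-32\right) - 3640 = \left(32 - \frac{6}{5}\right) \left(-32\right) - 3640 = \frac{154}{5} \left(-32\right) - 3640 = - \frac{4928}{5} - 3640 = - \frac{23128}{5}$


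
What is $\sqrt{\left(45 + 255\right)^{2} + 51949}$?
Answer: $\sqrt{141949} \approx 376.76$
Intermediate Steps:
$\sqrt{\left(45 + 255\right)^{2} + 51949} = \sqrt{300^{2} + 51949} = \sqrt{90000 + 51949} = \sqrt{141949}$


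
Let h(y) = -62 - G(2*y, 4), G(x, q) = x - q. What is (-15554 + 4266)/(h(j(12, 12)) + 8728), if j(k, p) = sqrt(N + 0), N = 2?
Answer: -24466740/18792223 - 5644*sqrt(2)/18792223 ≈ -1.3024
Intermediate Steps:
j(k, p) = sqrt(2) (j(k, p) = sqrt(2 + 0) = sqrt(2))
h(y) = -58 - 2*y (h(y) = -62 - (2*y - 1*4) = -62 - (2*y - 4) = -62 - (-4 + 2*y) = -62 + (4 - 2*y) = -58 - 2*y)
(-15554 + 4266)/(h(j(12, 12)) + 8728) = (-15554 + 4266)/((-58 - 2*sqrt(2)) + 8728) = -11288/(8670 - 2*sqrt(2))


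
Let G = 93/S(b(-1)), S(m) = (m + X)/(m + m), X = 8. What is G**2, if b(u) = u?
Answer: 34596/49 ≈ 706.04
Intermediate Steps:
S(m) = (8 + m)/(2*m) (S(m) = (m + 8)/(m + m) = (8 + m)/((2*m)) = (8 + m)*(1/(2*m)) = (8 + m)/(2*m))
G = -186/7 (G = 93/(((1/2)*(8 - 1)/(-1))) = 93/(((1/2)*(-1)*7)) = 93/(-7/2) = 93*(-2/7) = -186/7 ≈ -26.571)
G**2 = (-186/7)**2 = 34596/49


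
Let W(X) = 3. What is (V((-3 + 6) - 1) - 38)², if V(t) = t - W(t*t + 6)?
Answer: 1521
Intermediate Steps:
V(t) = -3 + t (V(t) = t - 1*3 = t - 3 = -3 + t)
(V((-3 + 6) - 1) - 38)² = ((-3 + ((-3 + 6) - 1)) - 38)² = ((-3 + (3 - 1)) - 38)² = ((-3 + 2) - 38)² = (-1 - 38)² = (-39)² = 1521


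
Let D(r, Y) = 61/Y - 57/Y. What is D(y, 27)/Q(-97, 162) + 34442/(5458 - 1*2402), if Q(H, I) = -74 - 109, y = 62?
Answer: 85082849/7549848 ≈ 11.269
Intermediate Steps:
Q(H, I) = -183
D(r, Y) = 4/Y
D(y, 27)/Q(-97, 162) + 34442/(5458 - 1*2402) = (4/27)/(-183) + 34442/(5458 - 1*2402) = (4*(1/27))*(-1/183) + 34442/(5458 - 2402) = (4/27)*(-1/183) + 34442/3056 = -4/4941 + 34442*(1/3056) = -4/4941 + 17221/1528 = 85082849/7549848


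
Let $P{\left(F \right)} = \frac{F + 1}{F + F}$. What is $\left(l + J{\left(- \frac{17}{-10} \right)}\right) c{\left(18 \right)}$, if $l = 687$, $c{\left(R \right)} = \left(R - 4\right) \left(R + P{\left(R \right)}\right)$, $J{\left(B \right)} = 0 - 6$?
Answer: $\frac{1059863}{6} \approx 1.7664 \cdot 10^{5}$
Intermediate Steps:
$J{\left(B \right)} = -6$
$P{\left(F \right)} = \frac{1 + F}{2 F}$
$c{\left(R \right)} = \left(-4 + R\right) \left(R + \frac{1 + R}{2 R}\right)$ ($c{\left(R \right)} = \left(R - 4\right) \left(R + \frac{1 + R}{2 R}\right) = \left(-4 + R\right) \left(R + \frac{1 + R}{2 R}\right)$)
$\left(l + J{\left(- \frac{17}{-10} \right)}\right) c{\left(18 \right)} = \left(687 - 6\right) \left(- \frac{3}{2} + 18^{2} - \frac{2}{18} - 63\right) = 681 \left(- \frac{3}{2} + 324 - \frac{1}{9} - 63\right) = 681 \cdot \frac{4669}{18} = \frac{1059863}{6}$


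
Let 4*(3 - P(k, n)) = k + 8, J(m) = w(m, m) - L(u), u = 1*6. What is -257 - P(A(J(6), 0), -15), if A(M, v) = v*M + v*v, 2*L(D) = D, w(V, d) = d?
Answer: -258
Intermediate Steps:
u = 6
L(D) = D/2
J(m) = -3 + m (J(m) = m - 6/2 = m - 1*3 = m - 3 = -3 + m)
A(M, v) = v**2 + M*v (A(M, v) = M*v + v**2 = v**2 + M*v)
P(k, n) = 1 - k/4 (P(k, n) = 3 - (k + 8)/4 = 3 - (8 + k)/4 = 3 + (-2 - k/4) = 1 - k/4)
-257 - P(A(J(6), 0), -15) = -257 - (1 - 0*((-3 + 6) + 0)) = -257 - (1 - 0*(3 + 0)) = -257 - (1 - 0*3) = -257 - (1 - 1/4*0) = -257 - (1 + 0) = -257 - 1*1 = -257 - 1 = -258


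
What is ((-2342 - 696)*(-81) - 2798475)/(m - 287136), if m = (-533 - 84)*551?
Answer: 2552397/627103 ≈ 4.0701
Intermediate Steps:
m = -339967 (m = -617*551 = -339967)
((-2342 - 696)*(-81) - 2798475)/(m - 287136) = ((-2342 - 696)*(-81) - 2798475)/(-339967 - 287136) = (-3038*(-81) - 2798475)/(-627103) = (246078 - 2798475)*(-1/627103) = -2552397*(-1/627103) = 2552397/627103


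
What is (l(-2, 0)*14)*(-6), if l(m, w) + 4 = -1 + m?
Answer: 588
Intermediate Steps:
l(m, w) = -5 + m (l(m, w) = -4 + (-1 + m) = -5 + m)
(l(-2, 0)*14)*(-6) = ((-5 - 2)*14)*(-6) = -7*14*(-6) = -98*(-6) = 588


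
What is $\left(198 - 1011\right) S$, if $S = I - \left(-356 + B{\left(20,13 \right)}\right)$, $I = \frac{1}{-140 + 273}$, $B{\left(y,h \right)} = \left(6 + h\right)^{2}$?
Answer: $\frac{539832}{133} \approx 4058.9$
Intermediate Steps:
$I = \frac{1}{133} \approx 0.0075188$
$S = - \frac{664}{133}$ ($S = \frac{1}{133} + \left(356 - \left(6 + 13\right)^{2}\right) = \frac{1}{133} + \left(356 - 19^{2}\right) = \frac{1}{133} + \left(356 - 361\right) = \frac{1}{133} - 5 = - \frac{664}{133} \approx -4.9925$)
$\left(198 - 1011\right) S = \left(198 - 1011\right) \left(- \frac{664}{133}\right) = \left(-813\right) \left(- \frac{664}{133}\right) = \frac{539832}{133}$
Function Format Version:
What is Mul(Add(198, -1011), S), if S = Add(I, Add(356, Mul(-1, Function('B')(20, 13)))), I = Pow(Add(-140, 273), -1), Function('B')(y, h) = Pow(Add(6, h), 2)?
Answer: Rational(539832, 133) ≈ 4058.9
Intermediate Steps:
I = Rational(1, 133) (I = Pow(133, -1) = Rational(1, 133) ≈ 0.0075188)
S = Rational(-664, 133) (S = Add(Rational(1, 133), Add(356, Mul(-1, Pow(Add(6, 13), 2)))) = Add(Rational(1, 133), Add(356, Mul(-1, Pow(19, 2)))) = Add(Rational(1, 133), Add(356, Mul(-1, 361))) = Add(Rational(1, 133), Add(356, -361)) = Add(Rational(1, 133), -5) = Rational(-664, 133) ≈ -4.9925)
Mul(Add(198, -1011), S) = Mul(Add(198, -1011), Rational(-664, 133)) = Mul(-813, Rational(-664, 133)) = Rational(539832, 133)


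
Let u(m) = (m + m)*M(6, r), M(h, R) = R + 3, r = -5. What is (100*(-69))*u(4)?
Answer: 110400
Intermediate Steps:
M(h, R) = 3 + R
u(m) = -4*m (u(m) = (m + m)*(3 - 5) = (2*m)*(-2) = -4*m)
(100*(-69))*u(4) = (100*(-69))*(-4*4) = -6900*(-16) = 110400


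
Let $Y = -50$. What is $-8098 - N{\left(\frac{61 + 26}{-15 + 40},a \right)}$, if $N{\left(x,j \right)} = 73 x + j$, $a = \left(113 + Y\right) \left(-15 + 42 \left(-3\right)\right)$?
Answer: $\frac{13274}{25} \approx 530.96$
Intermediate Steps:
$a = -8883$ ($a = \left(113 - 50\right) \left(-15 + 42 \left(-3\right)\right) = 63 \left(-15 - 126\right) = 63 \left(-141\right) = -8883$)
$N{\left(x,j \right)} = j + 73 x$
$-8098 - N{\left(\frac{61 + 26}{-15 + 40},a \right)} = -8098 - \left(-8883 + 73 \frac{61 + 26}{-15 + 40}\right) = -8098 - \left(-8883 + 73 \cdot \frac{87}{25}\right) = -8098 - \left(-8883 + \frac{6351}{25}\right) = -8098 - - \frac{215724}{25} = -8098 + \frac{215724}{25} = \frac{13274}{25}$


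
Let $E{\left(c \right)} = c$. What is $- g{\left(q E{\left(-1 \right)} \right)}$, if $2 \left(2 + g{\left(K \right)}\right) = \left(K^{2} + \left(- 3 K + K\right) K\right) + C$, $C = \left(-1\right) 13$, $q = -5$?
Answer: $21$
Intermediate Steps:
$C = -13$
$g{\left(K \right)} = - \frac{17}{2} - \frac{K^{2}}{2}$ ($g{\left(K \right)} = -2 + \frac{\left(K^{2} + \left(- 3 K + K\right) K\right) - 13}{2} = -2 + \frac{\left(K^{2} + - 2 K K\right) - 13}{2} = -2 + \frac{\left(K^{2} - 2 K^{2}\right) - 13}{2} = -2 + \frac{- K^{2} - 13}{2} = -2 + \frac{-13 - K^{2}}{2} = -2 - \left(\frac{13}{2} + \frac{K^{2}}{2}\right) = - \frac{17}{2} - \frac{K^{2}}{2}$)
$- g{\left(q E{\left(-1 \right)} \right)} = - (- \frac{17}{2} - \frac{\left(\left(-5\right) \left(-1\right)\right)^{2}}{2}) = - (- \frac{17}{2} - \frac{5^{2}}{2}) = - (- \frac{17}{2} - \frac{25}{2}) = \left(-1\right) \left(-21\right) = 21$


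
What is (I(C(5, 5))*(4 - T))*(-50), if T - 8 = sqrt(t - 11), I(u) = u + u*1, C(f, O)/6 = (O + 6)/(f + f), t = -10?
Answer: 2640 + 660*I*sqrt(21) ≈ 2640.0 + 3024.5*I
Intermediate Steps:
C(f, O) = 3*(6 + O)/f (C(f, O) = 6*((O + 6)/(f + f)) = 6*((6 + O)/((2*f))) = 6*((6 + O)*(1/(2*f))) = 6*((6 + O)/(2*f)) = 3*(6 + O)/f)
I(u) = 2*u (I(u) = u + u = 2*u)
T = 8 + I*sqrt(21) (T = 8 + sqrt(-10 - 11) = 8 + sqrt(-21) = 8 + I*sqrt(21) ≈ 8.0 + 4.5826*I)
(I(C(5, 5))*(4 - T))*(-50) = ((2*(3*(6 + 5)/5))*(4 - (8 + I*sqrt(21))))*(-50) = ((2*(3*(1/5)*11))*(4 + (-8 - I*sqrt(21))))*(-50) = ((2*(33/5))*(-4 - I*sqrt(21)))*(-50) = (66*(-4 - I*sqrt(21))/5)*(-50) = (-264/5 - 66*I*sqrt(21)/5)*(-50) = 2640 + 660*I*sqrt(21)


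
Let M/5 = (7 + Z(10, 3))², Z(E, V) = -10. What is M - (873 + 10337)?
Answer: -11165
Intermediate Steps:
M = 45 (M = 5*(7 - 10)² = 5*(-3)² = 5*9 = 45)
M - (873 + 10337) = 45 - (873 + 10337) = 45 - 1*11210 = 45 - 11210 = -11165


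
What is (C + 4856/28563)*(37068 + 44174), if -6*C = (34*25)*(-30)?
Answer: 9862584306652/28563 ≈ 3.4529e+8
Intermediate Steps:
C = 4250 (C = -34*25*(-30)/6 = -425*(-30)/3 = -1/6*(-25500) = 4250)
(C + 4856/28563)*(37068 + 44174) = (4250 + 4856/28563)*(37068 + 44174) = (4250 + 4856*(1/28563))*81242 = (4250 + 4856/28563)*81242 = (121397606/28563)*81242 = 9862584306652/28563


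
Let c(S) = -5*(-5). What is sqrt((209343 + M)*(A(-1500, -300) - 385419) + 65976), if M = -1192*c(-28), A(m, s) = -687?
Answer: 19*I*sqrt(192029262) ≈ 2.6329e+5*I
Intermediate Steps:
c(S) = 25
M = -29800 (M = -1192*25 = -29800)
sqrt((209343 + M)*(A(-1500, -300) - 385419) + 65976) = sqrt((209343 - 29800)*(-687 - 385419) + 65976) = sqrt(179543*(-386106) + 65976) = sqrt(-69322629558 + 65976) = sqrt(-69322563582) = 19*I*sqrt(192029262)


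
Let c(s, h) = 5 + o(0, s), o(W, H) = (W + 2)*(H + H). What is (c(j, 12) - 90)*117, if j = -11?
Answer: -15093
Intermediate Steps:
o(W, H) = 2*H*(2 + W) (o(W, H) = (2 + W)*(2*H) = 2*H*(2 + W))
c(s, h) = 5 + 4*s (c(s, h) = 5 + 2*s*(2 + 0) = 5 + 2*s*2 = 5 + 4*s)
(c(j, 12) - 90)*117 = ((5 + 4*(-11)) - 90)*117 = ((5 - 44) - 90)*117 = (-39 - 90)*117 = -129*117 = -15093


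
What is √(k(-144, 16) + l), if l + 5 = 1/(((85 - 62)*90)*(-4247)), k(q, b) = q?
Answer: I*√1279525578726910/2930430 ≈ 12.207*I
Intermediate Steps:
l = -43956451/8791290 (l = -5 + 1/(((85 - 62)*90)*(-4247)) = -5 - 1/4247/(23*90) = -5 - 1/4247/2070 = -5 + (1/2070)*(-1/4247) = -5 - 1/8791290 = -43956451/8791290 ≈ -5.0000)
√(k(-144, 16) + l) = √(-144 - 43956451/8791290) = √(-1309902211/8791290) = I*√1279525578726910/2930430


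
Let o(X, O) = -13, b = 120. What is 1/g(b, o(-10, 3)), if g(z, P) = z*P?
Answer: -1/1560 ≈ -0.00064103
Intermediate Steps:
g(z, P) = P*z
1/g(b, o(-10, 3)) = 1/(-13*120) = 1/(-1560) = -1/1560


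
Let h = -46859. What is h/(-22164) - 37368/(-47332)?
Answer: 761538635/262266612 ≈ 2.9037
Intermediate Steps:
h/(-22164) - 37368/(-47332) = -46859/(-22164) - 37368/(-47332) = -46859*(-1/22164) - 37368*(-1/47332) = 46859/22164 + 9342/11833 = 761538635/262266612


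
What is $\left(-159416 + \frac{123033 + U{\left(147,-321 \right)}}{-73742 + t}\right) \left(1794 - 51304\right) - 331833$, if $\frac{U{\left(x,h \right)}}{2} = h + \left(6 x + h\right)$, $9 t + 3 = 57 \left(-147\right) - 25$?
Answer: $\frac{1060877598803893}{134417} \approx 7.8924 \cdot 10^{9}$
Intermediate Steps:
$t = - \frac{8407}{9}$ ($t = - \frac{1}{3} + \frac{57 \left(-147\right) - 25}{9} = - \frac{1}{3} + \frac{-8379 - 25}{9} = - \frac{1}{3} + \frac{1}{9} \left(-8404\right) = - \frac{1}{3} - \frac{8404}{9} = - \frac{8407}{9} \approx -934.11$)
$U{\left(x,h \right)} = 4 h + 12 x$ ($U{\left(x,h \right)} = 2 \left(h + \left(6 x + h\right)\right) = 2 \left(h + \left(h + 6 x\right)\right) = 2 \left(2 h + 6 x\right) = 4 h + 12 x$)
$\left(-159416 + \frac{123033 + U{\left(147,-321 \right)}}{-73742 + t}\right) \left(1794 - 51304\right) - 331833 = \left(-159416 + \frac{123033 + \left(4 \left(-321\right) + 12 \cdot 147\right)}{-73742 - \frac{8407}{9}}\right) \left(1794 - 51304\right) - 331833 = \left(-159416 + \frac{123033 + \left(-1284 + 1764\right)}{- \frac{672085}{9}}\right) \left(-49510\right) - 331833 = \left(-159416 + \left(123033 + 480\right) \left(- \frac{9}{672085}\right)\right) \left(-49510\right) - 331833 = \left(-159416 + 123513 \left(- \frac{9}{672085}\right)\right) \left(-49510\right) - 331833 = \left(-159416 - \frac{1111617}{672085}\right) \left(-49510\right) - 331833 = \left(- \frac{107142213977}{672085}\right) \left(-49510\right) - 331833 = \frac{1060922202800254}{134417} - 331833 = \frac{1060877598803893}{134417}$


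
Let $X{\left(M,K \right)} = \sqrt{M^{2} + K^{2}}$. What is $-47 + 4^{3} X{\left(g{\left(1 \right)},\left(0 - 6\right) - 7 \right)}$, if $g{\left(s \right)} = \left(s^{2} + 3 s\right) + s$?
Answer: $-47 + 64 \sqrt{194} \approx 844.42$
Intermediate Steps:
$g{\left(s \right)} = s^{2} + 4 s$
$X{\left(M,K \right)} = \sqrt{K^{2} + M^{2}}$
$-47 + 4^{3} X{\left(g{\left(1 \right)},\left(0 - 6\right) - 7 \right)} = -47 + 4^{3} \sqrt{\left(\left(0 - 6\right) - 7\right)^{2} + \left(1 \left(4 + 1\right)\right)^{2}} = -47 + 64 \sqrt{\left(\left(0 - 6\right) - 7\right)^{2} + \left(1 \cdot 5\right)^{2}} = -47 + 64 \sqrt{\left(-6 - 7\right)^{2} + 5^{2}} = -47 + 64 \sqrt{\left(-13\right)^{2} + 25} = -47 + 64 \sqrt{169 + 25} = -47 + 64 \sqrt{194}$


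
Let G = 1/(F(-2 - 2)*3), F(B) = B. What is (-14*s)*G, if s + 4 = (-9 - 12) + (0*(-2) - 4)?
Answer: -203/6 ≈ -33.833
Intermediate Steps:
G = -1/12 (G = 1/((-2 - 2)*3) = 1/(-4*3) = 1/(-12) = -1/12 ≈ -0.083333)
s = -29 (s = -4 + ((-9 - 12) + (0*(-2) - 4)) = -4 + (-21 + (0 - 4)) = -4 + (-21 - 4) = -4 - 25 = -29)
(-14*s)*G = -14*(-29)*(-1/12) = 406*(-1/12) = -203/6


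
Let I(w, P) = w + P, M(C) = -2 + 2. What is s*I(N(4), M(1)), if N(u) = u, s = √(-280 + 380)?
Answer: 40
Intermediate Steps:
s = 10 (s = √100 = 10)
M(C) = 0
I(w, P) = P + w
s*I(N(4), M(1)) = 10*(0 + 4) = 10*4 = 40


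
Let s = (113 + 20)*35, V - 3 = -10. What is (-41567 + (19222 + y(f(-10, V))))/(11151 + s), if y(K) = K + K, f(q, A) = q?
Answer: -3195/2258 ≈ -1.4150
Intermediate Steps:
V = -7 (V = 3 - 10 = -7)
s = 4655 (s = 133*35 = 4655)
y(K) = 2*K
(-41567 + (19222 + y(f(-10, V))))/(11151 + s) = (-41567 + (19222 + 2*(-10)))/(11151 + 4655) = (-41567 + (19222 - 20))/15806 = (-41567 + 19202)*(1/15806) = -22365*1/15806 = -3195/2258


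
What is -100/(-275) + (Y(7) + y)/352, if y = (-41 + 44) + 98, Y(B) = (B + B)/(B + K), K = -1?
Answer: 347/528 ≈ 0.65720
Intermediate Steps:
Y(B) = 2*B/(-1 + B) (Y(B) = (B + B)/(B - 1) = (2*B)/(-1 + B) = 2*B/(-1 + B))
y = 101 (y = 3 + 98 = 101)
-100/(-275) + (Y(7) + y)/352 = -100/(-275) + (2*7/(-1 + 7) + 101)/352 = -100*(-1/275) + (2*7/6 + 101)*(1/352) = 4/11 + (2*7*(⅙) + 101)*(1/352) = 4/11 + (7/3 + 101)*(1/352) = 4/11 + (310/3)*(1/352) = 4/11 + 155/528 = 347/528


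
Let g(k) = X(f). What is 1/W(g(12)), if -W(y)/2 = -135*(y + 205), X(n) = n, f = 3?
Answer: 1/56160 ≈ 1.7806e-5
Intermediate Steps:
g(k) = 3
W(y) = 55350 + 270*y (W(y) = -(-270)*(y + 205) = -(-270)*(205 + y) = -2*(-27675 - 135*y) = 55350 + 270*y)
1/W(g(12)) = 1/(55350 + 270*3) = 1/(55350 + 810) = 1/56160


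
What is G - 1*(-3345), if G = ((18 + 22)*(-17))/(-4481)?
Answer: 14989625/4481 ≈ 3345.2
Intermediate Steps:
G = 680/4481 (G = (40*(-17))*(-1/4481) = -680*(-1/4481) = 680/4481 ≈ 0.15175)
G - 1*(-3345) = 680/4481 - 1*(-3345) = 680/4481 + 3345 = 14989625/4481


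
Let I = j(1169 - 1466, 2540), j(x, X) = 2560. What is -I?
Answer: -2560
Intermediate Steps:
I = 2560
-I = -1*2560 = -2560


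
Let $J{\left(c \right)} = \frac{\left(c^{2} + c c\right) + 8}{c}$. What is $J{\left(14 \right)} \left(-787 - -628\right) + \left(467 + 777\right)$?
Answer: $- \frac{23092}{7} \approx -3298.9$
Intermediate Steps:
$J{\left(c \right)} = \frac{8 + 2 c^{2}}{c}$ ($J{\left(c \right)} = \frac{\left(c^{2} + c^{2}\right) + 8}{c} = \frac{2 c^{2} + 8}{c} = \frac{8 + 2 c^{2}}{c}$)
$J{\left(14 \right)} \left(-787 - -628\right) + \left(467 + 777\right) = \left(2 \cdot 14 + \frac{8}{14}\right) \left(-787 - -628\right) + \left(467 + 777\right) = \left(28 + 8 \cdot \frac{1}{14}\right) \left(-787 + 628\right) + 1244 = \left(28 + \frac{4}{7}\right) \left(-159\right) + 1244 = \frac{200}{7} \left(-159\right) + 1244 = - \frac{31800}{7} + 1244 = - \frac{23092}{7}$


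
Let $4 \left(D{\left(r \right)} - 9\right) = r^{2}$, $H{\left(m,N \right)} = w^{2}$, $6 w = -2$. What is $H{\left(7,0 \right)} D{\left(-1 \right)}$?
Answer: $\frac{37}{36} \approx 1.0278$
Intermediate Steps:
$w = - \frac{1}{3}$ ($w = \frac{1}{6} \left(-2\right) = - \frac{1}{3} \approx -0.33333$)
$H{\left(m,N \right)} = \frac{1}{9}$ ($H{\left(m,N \right)} = \left(- \frac{1}{3}\right)^{2} = \frac{1}{9}$)
$D{\left(r \right)} = 9 + \frac{r^{2}}{4}$
$H{\left(7,0 \right)} D{\left(-1 \right)} = \frac{9 + \frac{\left(-1\right)^{2}}{4}}{9} = \frac{9 + \frac{1}{4} \cdot 1}{9} = \frac{9 + \frac{1}{4}}{9} = \frac{1}{9} \cdot \frac{37}{4} = \frac{37}{36}$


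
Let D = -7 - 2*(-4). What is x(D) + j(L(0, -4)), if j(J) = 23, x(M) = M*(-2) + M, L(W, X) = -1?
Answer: 22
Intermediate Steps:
D = 1 (D = -7 + 8 = 1)
x(M) = -M (x(M) = -2*M + M = -M)
x(D) + j(L(0, -4)) = -1*1 + 23 = -1 + 23 = 22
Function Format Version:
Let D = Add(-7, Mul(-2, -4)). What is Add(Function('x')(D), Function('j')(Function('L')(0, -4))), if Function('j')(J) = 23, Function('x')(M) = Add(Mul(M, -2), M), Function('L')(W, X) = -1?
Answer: 22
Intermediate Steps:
D = 1 (D = Add(-7, 8) = 1)
Function('x')(M) = Mul(-1, M) (Function('x')(M) = Add(Mul(-2, M), M) = Mul(-1, M))
Add(Function('x')(D), Function('j')(Function('L')(0, -4))) = Add(Mul(-1, 1), 23) = Add(-1, 23) = 22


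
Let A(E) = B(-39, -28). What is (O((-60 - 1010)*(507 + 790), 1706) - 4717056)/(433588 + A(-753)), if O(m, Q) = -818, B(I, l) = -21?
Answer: -4717874/433567 ≈ -10.882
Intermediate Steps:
A(E) = -21
(O((-60 - 1010)*(507 + 790), 1706) - 4717056)/(433588 + A(-753)) = (-818 - 4717056)/(433588 - 21) = -4717874/433567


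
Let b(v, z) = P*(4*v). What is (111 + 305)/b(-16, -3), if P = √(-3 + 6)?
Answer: -13*√3/6 ≈ -3.7528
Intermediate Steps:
P = √3 ≈ 1.7320
b(v, z) = 4*v*√3 (b(v, z) = √3*(4*v) = 4*v*√3)
(111 + 305)/b(-16, -3) = (111 + 305)/((4*(-16)*√3)) = 416/((-64*√3)) = 416*(-√3/192) = -13*√3/6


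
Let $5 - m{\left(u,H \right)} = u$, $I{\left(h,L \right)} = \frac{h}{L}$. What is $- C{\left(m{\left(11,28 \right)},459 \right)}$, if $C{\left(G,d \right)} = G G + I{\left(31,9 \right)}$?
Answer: $- \frac{355}{9} \approx -39.444$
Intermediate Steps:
$m{\left(u,H \right)} = 5 - u$
$C{\left(G,d \right)} = \frac{31}{9} + G^{2}$ ($C{\left(G,d \right)} = G G + \frac{31}{9} = G^{2} + 31 \cdot \frac{1}{9} = G^{2} + \frac{31}{9} = \frac{31}{9} + G^{2}$)
$- C{\left(m{\left(11,28 \right)},459 \right)} = - (\frac{31}{9} + \left(5 - 11\right)^{2}) = - (\frac{31}{9} + \left(-6\right)^{2}) = - (\frac{31}{9} + 36) = \left(-1\right) \frac{355}{9} = - \frac{355}{9}$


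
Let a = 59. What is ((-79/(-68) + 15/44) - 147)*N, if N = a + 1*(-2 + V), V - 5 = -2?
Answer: -1632480/187 ≈ -8729.8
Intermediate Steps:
V = 3 (V = 5 - 2 = 3)
N = 60 (N = 59 + 1*(-2 + 3) = 59 + 1*1 = 59 + 1 = 60)
((-79/(-68) + 15/44) - 147)*N = ((-79/(-68) + 15/44) - 147)*60 = ((-79*(-1/68) + 15*(1/44)) - 147)*60 = ((79/68 + 15/44) - 147)*60 = (281/187 - 147)*60 = -27208/187*60 = -1632480/187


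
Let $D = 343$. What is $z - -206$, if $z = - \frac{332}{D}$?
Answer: $\frac{70326}{343} \approx 205.03$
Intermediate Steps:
$z = - \frac{332}{343} \approx -0.96793$
$z - -206 = - \frac{332}{343} - -206 = - \frac{332}{343} + 206 = \frac{70326}{343}$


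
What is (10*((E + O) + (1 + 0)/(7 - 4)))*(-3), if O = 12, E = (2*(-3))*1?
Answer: -190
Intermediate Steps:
E = -6 (E = -6*1 = -6)
(10*((E + O) + (1 + 0)/(7 - 4)))*(-3) = (10*((-6 + 12) + (1 + 0)/(7 - 4)))*(-3) = (10*(6 + 1/3))*(-3) = (10*(6 + 1*(⅓)))*(-3) = (10*(6 + ⅓))*(-3) = (10*(19/3))*(-3) = (190/3)*(-3) = -190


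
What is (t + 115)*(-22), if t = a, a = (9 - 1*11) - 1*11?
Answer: -2244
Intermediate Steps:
a = -13 (a = (9 - 11) - 11 = -2 - 11 = -13)
t = -13
(t + 115)*(-22) = (-13 + 115)*(-22) = 102*(-22) = -2244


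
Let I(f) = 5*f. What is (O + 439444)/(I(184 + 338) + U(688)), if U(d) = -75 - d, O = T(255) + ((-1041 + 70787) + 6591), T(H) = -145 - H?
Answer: 515381/1847 ≈ 279.04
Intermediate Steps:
O = 75937 (O = (-145 - 1*255) + ((-1041 + 70787) + 6591) = (-145 - 255) + (69746 + 6591) = -400 + 76337 = 75937)
(O + 439444)/(I(184 + 338) + U(688)) = (75937 + 439444)/(5*(184 + 338) + (-75 - 1*688)) = 515381/(5*522 + (-75 - 688)) = 515381/(2610 - 763) = 515381/1847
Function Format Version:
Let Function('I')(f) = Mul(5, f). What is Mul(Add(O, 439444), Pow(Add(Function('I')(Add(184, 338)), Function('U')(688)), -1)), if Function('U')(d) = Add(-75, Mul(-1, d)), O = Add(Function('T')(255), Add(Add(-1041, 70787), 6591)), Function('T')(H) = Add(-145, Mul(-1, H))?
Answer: Rational(515381, 1847) ≈ 279.04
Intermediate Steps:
O = 75937 (O = Add(Add(-145, Mul(-1, 255)), Add(Add(-1041, 70787), 6591)) = Add(Add(-145, -255), Add(69746, 6591)) = Add(-400, 76337) = 75937)
Mul(Add(O, 439444), Pow(Add(Function('I')(Add(184, 338)), Function('U')(688)), -1)) = Mul(Add(75937, 439444), Pow(Add(Mul(5, Add(184, 338)), Add(-75, Mul(-1, 688))), -1)) = Mul(515381, Pow(Add(Mul(5, 522), Add(-75, -688)), -1)) = Mul(515381, Pow(Add(2610, -763), -1)) = Mul(515381, Pow(1847, -1)) = Mul(515381, Rational(1, 1847)) = Rational(515381, 1847)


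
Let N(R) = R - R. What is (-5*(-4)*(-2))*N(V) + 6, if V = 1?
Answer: 6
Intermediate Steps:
N(R) = 0
(-5*(-4)*(-2))*N(V) + 6 = (-5*(-4)*(-2))*0 + 6 = (20*(-2))*0 + 6 = -40*0 + 6 = 0 + 6 = 6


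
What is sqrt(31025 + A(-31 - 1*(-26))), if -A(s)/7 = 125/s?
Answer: 20*sqrt(78) ≈ 176.64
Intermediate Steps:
A(s) = -875/s
sqrt(31025 + A(-31 - 1*(-26))) = sqrt(31025 - 875/(-31 - 1*(-26))) = sqrt(31025 - 875/(-31 + 26)) = sqrt(31025 - 875/(-5)) = sqrt(31025 - 875*(-1/5)) = sqrt(31025 + 175) = sqrt(31200) = 20*sqrt(78)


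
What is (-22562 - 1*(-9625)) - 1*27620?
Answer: -40557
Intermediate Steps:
(-22562 - 1*(-9625)) - 1*27620 = (-22562 + 9625) - 27620 = -12937 - 27620 = -40557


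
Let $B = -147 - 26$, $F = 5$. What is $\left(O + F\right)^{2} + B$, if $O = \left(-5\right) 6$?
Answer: $452$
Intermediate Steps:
$O = -30$
$B = -173$
$\left(O + F\right)^{2} + B = \left(-30 + 5\right)^{2} - 173 = \left(-25\right)^{2} - 173 = 625 - 173 = 452$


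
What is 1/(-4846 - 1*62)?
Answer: -1/4908 ≈ -0.00020375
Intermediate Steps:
1/(-4846 - 1*62) = 1/(-4846 - 62) = 1/(-4908) = -1/4908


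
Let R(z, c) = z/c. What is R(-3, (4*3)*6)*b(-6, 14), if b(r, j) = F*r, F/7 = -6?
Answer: -21/2 ≈ -10.500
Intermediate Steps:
F = -42 (F = 7*(-6) = -42)
b(r, j) = -42*r
R(-3, (4*3)*6)*b(-6, 14) = (-3/((4*3)*6))*(-42*(-6)) = -3/(12*6)*252 = -3/72*252 = -3*1/72*252 = -1/24*252 = -21/2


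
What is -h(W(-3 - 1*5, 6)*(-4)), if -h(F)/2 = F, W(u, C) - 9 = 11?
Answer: -160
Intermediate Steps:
W(u, C) = 20 (W(u, C) = 9 + 11 = 20)
h(F) = -2*F
-h(W(-3 - 1*5, 6)*(-4)) = -(-2)*20*(-4) = -(-2)*(-80) = -1*160 = -160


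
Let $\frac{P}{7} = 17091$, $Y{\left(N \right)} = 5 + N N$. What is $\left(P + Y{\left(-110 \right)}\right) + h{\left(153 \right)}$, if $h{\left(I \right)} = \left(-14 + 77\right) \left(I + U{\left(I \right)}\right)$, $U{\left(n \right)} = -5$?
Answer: $141066$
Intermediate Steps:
$Y{\left(N \right)} = 5 + N^{2}$
$P = 119637$ ($P = 7 \cdot 17091 = 119637$)
$h{\left(I \right)} = -315 + 63 I$ ($h{\left(I \right)} = \left(-14 + 77\right) \left(I - 5\right) = 63 \left(-5 + I\right) = -315 + 63 I$)
$\left(P + Y{\left(-110 \right)}\right) + h{\left(153 \right)} = \left(119637 + \left(5 + \left(-110\right)^{2}\right)\right) + \left(-315 + 63 \cdot 153\right) = \left(119637 + \left(5 + 12100\right)\right) + \left(-315 + 9639\right) = \left(119637 + 12105\right) + 9324 = 131742 + 9324 = 141066$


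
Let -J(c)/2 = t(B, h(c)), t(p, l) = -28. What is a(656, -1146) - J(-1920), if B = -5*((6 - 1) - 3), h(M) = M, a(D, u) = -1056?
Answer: -1112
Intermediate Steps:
B = -10 (B = -5*(5 - 3) = -5*2 = -10)
J(c) = 56 (J(c) = -2*(-28) = 56)
a(656, -1146) - J(-1920) = -1056 - 1*56 = -1056 - 56 = -1112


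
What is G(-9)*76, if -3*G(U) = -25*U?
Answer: -5700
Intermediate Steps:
G(U) = 25*U/3 (G(U) = -(-25)*U/3 = 25*U/3)
G(-9)*76 = ((25/3)*(-9))*76 = -75*76 = -5700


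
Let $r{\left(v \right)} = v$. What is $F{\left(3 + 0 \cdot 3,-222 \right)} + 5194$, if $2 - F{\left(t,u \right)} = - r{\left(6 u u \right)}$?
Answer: $300900$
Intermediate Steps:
$F{\left(t,u \right)} = 2 + 6 u^{2}$ ($F{\left(t,u \right)} = 2 - - 6 u u = 2 - - 6 u^{2} = 2 + 6 u^{2}$)
$F{\left(3 + 0 \cdot 3,-222 \right)} + 5194 = \left(2 + 6 \left(-222\right)^{2}\right) + 5194 = \left(2 + 6 \cdot 49284\right) + 5194 = \left(2 + 295704\right) + 5194 = 295706 + 5194 = 300900$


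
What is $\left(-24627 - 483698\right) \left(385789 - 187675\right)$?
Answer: $-100706299050$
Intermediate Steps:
$\left(-24627 - 483698\right) \left(385789 - 187675\right) = \left(-508325\right) 198114 = -100706299050$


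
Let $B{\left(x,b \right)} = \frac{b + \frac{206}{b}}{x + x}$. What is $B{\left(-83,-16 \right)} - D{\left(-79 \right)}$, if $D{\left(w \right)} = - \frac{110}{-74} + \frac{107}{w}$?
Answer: $\frac{162605}{3881744} \approx 0.04189$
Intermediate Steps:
$B{\left(x,b \right)} = \frac{b + \frac{206}{b}}{2 x}$
$D{\left(w \right)} = \frac{55}{37} + \frac{107}{w}$ ($D{\left(w \right)} = \left(-110\right) \left(- \frac{1}{74}\right) + \frac{107}{w} = \frac{55}{37} + \frac{107}{w}$)
$B{\left(-83,-16 \right)} - D{\left(-79 \right)} = \frac{206 + \left(-16\right)^{2}}{2 \left(-16\right) \left(-83\right)} - \left(\frac{55}{37} + \frac{107}{-79}\right) = \frac{1}{2} \left(- \frac{1}{16}\right) \left(- \frac{1}{83}\right) \left(206 + 256\right) - \left(\frac{55}{37} + 107 \left(- \frac{1}{79}\right)\right) = \frac{1}{2} \left(- \frac{1}{16}\right) \left(- \frac{1}{83}\right) 462 - \left(\frac{55}{37} - \frac{107}{79}\right) = \frac{231}{1328} - \frac{386}{2923} = \frac{162605}{3881744}$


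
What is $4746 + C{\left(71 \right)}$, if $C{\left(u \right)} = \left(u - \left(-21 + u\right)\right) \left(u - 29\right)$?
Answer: $5628$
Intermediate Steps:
$C{\left(u \right)} = -609 + 21 u$ ($C{\left(u \right)} = 21 \left(-29 + u\right) = -609 + 21 u$)
$4746 + C{\left(71 \right)} = 4746 + \left(-609 + 21 \cdot 71\right) = 4746 + \left(-609 + 1491\right) = 4746 + 882 = 5628$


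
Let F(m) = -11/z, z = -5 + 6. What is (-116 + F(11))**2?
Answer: 16129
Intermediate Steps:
z = 1
F(m) = -11 (F(m) = -11/1 = -11*1 = -11)
(-116 + F(11))**2 = (-116 - 11)**2 = (-127)**2 = 16129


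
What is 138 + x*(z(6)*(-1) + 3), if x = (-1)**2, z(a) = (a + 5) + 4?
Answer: 126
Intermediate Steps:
z(a) = 9 + a (z(a) = (5 + a) + 4 = 9 + a)
x = 1
138 + x*(z(6)*(-1) + 3) = 138 + 1*((9 + 6)*(-1) + 3) = 138 + 1*(15*(-1) + 3) = 138 + 1*(-15 + 3) = 138 + 1*(-12) = 138 - 12 = 126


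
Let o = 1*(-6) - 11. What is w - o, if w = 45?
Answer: 62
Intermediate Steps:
o = -17 (o = -6 - 11 = -17)
w - o = 45 - 1*(-17) = 45 + 17 = 62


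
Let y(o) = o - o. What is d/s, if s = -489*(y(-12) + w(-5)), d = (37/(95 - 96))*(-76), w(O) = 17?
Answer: -2812/8313 ≈ -0.33827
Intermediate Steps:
y(o) = 0
d = 2812 (d = (37/(-1))*(-76) = -1*37*(-76) = -37*(-76) = 2812)
s = -8313 (s = -489*(0 + 17) = -489*17 = -8313)
d/s = 2812/(-8313) = 2812*(-1/8313) = -2812/8313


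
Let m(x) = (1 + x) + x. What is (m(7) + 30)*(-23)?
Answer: -1035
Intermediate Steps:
m(x) = 1 + 2*x
(m(7) + 30)*(-23) = ((1 + 2*7) + 30)*(-23) = ((1 + 14) + 30)*(-23) = (15 + 30)*(-23) = 45*(-23) = -1035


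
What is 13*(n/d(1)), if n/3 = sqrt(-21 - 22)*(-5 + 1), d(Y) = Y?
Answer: -156*I*sqrt(43) ≈ -1023.0*I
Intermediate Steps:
n = -12*I*sqrt(43) (n = 3*(sqrt(-21 - 22)*(-5 + 1)) = 3*(sqrt(-43)*(-4)) = 3*((I*sqrt(43))*(-4)) = 3*(-4*I*sqrt(43)) = -12*I*sqrt(43) ≈ -78.689*I)
13*(n/d(1)) = 13*(-12*I*sqrt(43)/1) = 13*(-12*I*sqrt(43)*1) = 13*(-12*I*sqrt(43)) = -156*I*sqrt(43)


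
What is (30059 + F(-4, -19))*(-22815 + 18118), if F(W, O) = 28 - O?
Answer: -141407882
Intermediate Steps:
(30059 + F(-4, -19))*(-22815 + 18118) = (30059 + (28 - 1*(-19)))*(-22815 + 18118) = (30059 + (28 + 19))*(-4697) = (30059 + 47)*(-4697) = 30106*(-4697) = -141407882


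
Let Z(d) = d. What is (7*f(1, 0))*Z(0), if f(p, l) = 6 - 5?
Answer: 0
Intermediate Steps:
f(p, l) = 1
(7*f(1, 0))*Z(0) = (7*1)*0 = 7*0 = 0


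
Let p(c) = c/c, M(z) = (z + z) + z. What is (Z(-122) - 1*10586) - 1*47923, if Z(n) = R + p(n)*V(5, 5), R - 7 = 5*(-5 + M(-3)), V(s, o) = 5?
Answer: -58567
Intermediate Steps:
M(z) = 3*z (M(z) = 2*z + z = 3*z)
p(c) = 1
R = -63 (R = 7 + 5*(-5 + 3*(-3)) = 7 + 5*(-5 - 9) = 7 + 5*(-14) = 7 - 70 = -63)
Z(n) = -58 (Z(n) = -63 + 1*5 = -63 + 5 = -58)
(Z(-122) - 1*10586) - 1*47923 = (-58 - 1*10586) - 1*47923 = (-58 - 10586) - 47923 = -10644 - 47923 = -58567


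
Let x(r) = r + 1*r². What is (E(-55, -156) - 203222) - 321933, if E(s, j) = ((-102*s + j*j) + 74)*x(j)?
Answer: 725358445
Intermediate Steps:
x(r) = r + r²
E(s, j) = j*(1 + j)*(74 + j² - 102*s) (E(s, j) = ((-102*s + j*j) + 74)*(j*(1 + j)) = ((-102*s + j²) + 74)*(j*(1 + j)) = ((j² - 102*s) + 74)*(j*(1 + j)) = (74 + j² - 102*s)*(j*(1 + j)) = j*(1 + j)*(74 + j² - 102*s))
(E(-55, -156) - 203222) - 321933 = (-156*(1 - 156)*(74 + (-156)² - 102*(-55)) - 203222) - 321933 = (-156*(-155)*(74 + 24336 + 5610) - 203222) - 321933 = (-156*(-155)*30020 - 203222) - 321933 = (725883600 - 203222) - 321933 = 725680378 - 321933 = 725358445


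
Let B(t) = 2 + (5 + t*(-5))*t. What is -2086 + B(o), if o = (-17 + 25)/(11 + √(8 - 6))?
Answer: -29498524/14161 + 2280*√2/14161 ≈ -2082.9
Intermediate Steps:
o = 8/(11 + √2) ≈ 0.64442
B(t) = 2 + t*(5 - 5*t) (B(t) = 2 + (5 - 5*t)*t = 2 + t*(5 - 5*t))
-2086 + B(o) = -2086 + (2 - 5*(88/119 - 8*√2/119)² + 5*(88/119 - 8*√2/119)) = -2086 + (2 - 5*(88/119 - 8*√2/119)² + (440/119 - 40*√2/119)) = -2086 + (678/119 - 5*(88/119 - 8*√2/119)² - 40*√2/119) = -247556/119 - 5*(88/119 - 8*√2/119)² - 40*√2/119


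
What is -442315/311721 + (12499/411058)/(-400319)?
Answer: -72784851265247909/51295039523250942 ≈ -1.4189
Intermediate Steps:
-442315/311721 + (12499/411058)/(-400319) = -442315*1/311721 + (12499*(1/411058))*(-1/400319) = -442315/311721 + (12499/411058)*(-1/400319) = -442315/311721 - 12499/164554327502 = -72784851265247909/51295039523250942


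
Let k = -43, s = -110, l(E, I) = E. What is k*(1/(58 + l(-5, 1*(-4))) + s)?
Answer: 250647/53 ≈ 4729.2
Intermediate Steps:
k*(1/(58 + l(-5, 1*(-4))) + s) = -43*(1/(58 - 5) - 110) = -43*(1/53 - 110) = -43*(-5829/53) = 250647/53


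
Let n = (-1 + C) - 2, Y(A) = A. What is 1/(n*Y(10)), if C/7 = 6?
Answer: 1/390 ≈ 0.0025641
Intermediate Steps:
C = 42 (C = 7*6 = 42)
n = 39 (n = (-1 + 42) - 2 = 41 - 2 = 39)
1/(n*Y(10)) = 1/(39*10) = 1/390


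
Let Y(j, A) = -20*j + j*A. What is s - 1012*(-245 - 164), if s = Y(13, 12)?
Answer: 413804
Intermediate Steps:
Y(j, A) = -20*j + A*j
s = -104 (s = 13*(-20 + 12) = 13*(-8) = -104)
s - 1012*(-245 - 164) = -104 - 1012*(-245 - 164) = -104 - 1012*(-409) = -104 + 413908 = 413804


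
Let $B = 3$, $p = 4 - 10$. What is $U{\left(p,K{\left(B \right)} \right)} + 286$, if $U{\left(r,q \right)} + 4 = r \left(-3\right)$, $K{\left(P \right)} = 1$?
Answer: $300$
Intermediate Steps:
$p = -6$
$U{\left(r,q \right)} = -4 - 3 r$ ($U{\left(r,q \right)} = -4 + r \left(-3\right) = -4 - 3 r$)
$U{\left(p,K{\left(B \right)} \right)} + 286 = \left(-4 - -18\right) + 286 = \left(-4 + 18\right) + 286 = 14 + 286 = 300$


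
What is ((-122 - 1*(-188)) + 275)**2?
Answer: 116281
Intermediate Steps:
((-122 - 1*(-188)) + 275)**2 = ((-122 + 188) + 275)**2 = (66 + 275)**2 = 341**2 = 116281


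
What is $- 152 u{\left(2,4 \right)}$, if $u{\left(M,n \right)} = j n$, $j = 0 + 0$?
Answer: $0$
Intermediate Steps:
$j = 0$
$u{\left(M,n \right)} = 0$ ($u{\left(M,n \right)} = 0 n = 0$)
$- 152 u{\left(2,4 \right)} = \left(-152\right) 0 = 0$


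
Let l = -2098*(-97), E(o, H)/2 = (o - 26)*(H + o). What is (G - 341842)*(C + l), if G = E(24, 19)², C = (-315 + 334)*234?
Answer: -64934675616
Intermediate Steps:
E(o, H) = 2*(-26 + o)*(H + o) (E(o, H) = 2*((o - 26)*(H + o)) = 2*((-26 + o)*(H + o)) = 2*(-26 + o)*(H + o))
C = 4446 (C = 19*234 = 4446)
l = 203506
G = 29584 (G = (-52*19 - 52*24 + 2*24² + 2*19*24)² = (-988 - 1248 + 2*576 + 912)² = (-988 - 1248 + 1152 + 912)² = (-172)² = 29584)
(G - 341842)*(C + l) = (29584 - 341842)*(4446 + 203506) = -312258*207952 = -64934675616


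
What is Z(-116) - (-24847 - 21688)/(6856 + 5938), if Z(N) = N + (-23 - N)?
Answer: -247727/12794 ≈ -19.363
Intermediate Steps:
Z(N) = -23
Z(-116) - (-24847 - 21688)/(6856 + 5938) = -23 - (-24847 - 21688)/(6856 + 5938) = -23 - (-46535)/12794 = -23 - 1*(-46535/12794) = -23 + 46535/12794 = -247727/12794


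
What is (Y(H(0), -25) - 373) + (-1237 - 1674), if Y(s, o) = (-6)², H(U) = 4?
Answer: -3248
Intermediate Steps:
Y(s, o) = 36
(Y(H(0), -25) - 373) + (-1237 - 1674) = (36 - 373) + (-1237 - 1674) = -337 - 2911 = -3248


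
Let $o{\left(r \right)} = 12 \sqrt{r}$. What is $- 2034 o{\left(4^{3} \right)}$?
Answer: $-195264$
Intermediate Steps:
$- 2034 o{\left(4^{3} \right)} = - 2034 \cdot 12 \sqrt{4^{3}} = - 2034 \cdot 12 \sqrt{64} = - 2034 \cdot 12 \cdot 8 = \left(-2034\right) 96 = -195264$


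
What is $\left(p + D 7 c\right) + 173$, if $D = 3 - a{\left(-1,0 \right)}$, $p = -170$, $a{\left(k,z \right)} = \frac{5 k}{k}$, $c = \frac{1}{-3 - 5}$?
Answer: $\frac{19}{4} \approx 4.75$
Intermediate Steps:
$c = - \frac{1}{8}$ ($c = \frac{1}{-8} = - \frac{1}{8} \approx -0.125$)
$a{\left(k,z \right)} = 5$
$D = -2$ ($D = 3 - 5 = -2$)
$\left(p + D 7 c\right) + 173 = \left(-170 + \left(-2\right) 7 \left(- \frac{1}{8}\right)\right) + 173 = \left(-170 - - \frac{7}{4}\right) + 173 = \left(-170 + \frac{7}{4}\right) + 173 = - \frac{673}{4} + 173 = \frac{19}{4}$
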